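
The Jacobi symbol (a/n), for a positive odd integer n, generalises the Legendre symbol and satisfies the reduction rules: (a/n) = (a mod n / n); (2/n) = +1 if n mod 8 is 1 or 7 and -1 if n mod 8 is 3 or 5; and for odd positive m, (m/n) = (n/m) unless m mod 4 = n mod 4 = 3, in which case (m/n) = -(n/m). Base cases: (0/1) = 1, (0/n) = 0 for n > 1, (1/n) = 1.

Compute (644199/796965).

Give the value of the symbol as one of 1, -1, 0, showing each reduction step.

0

reciprocity: (644199/796965) = +1·(796965/644199) since 644199 mod 4 = 3, 796965 mod 4 = 1; sign now +1
(796965/644199) = (152766/644199)   [reduce mod 644199]
152766 = 2^1·76383; (2/644199) = +1 since 644199 mod 8 = 7, so (152766/644199) = (+1)^1·(76383/644199); sign now +1
reciprocity: (76383/644199) = -1·(644199/76383) since 76383 mod 4 = 3, 644199 mod 4 = 3; sign now -1
(644199/76383) = (33135/76383)   [reduce mod 76383]
reciprocity: (33135/76383) = -1·(76383/33135) since 33135 mod 4 = 3, 76383 mod 4 = 3; sign now +1
(76383/33135) = (10113/33135)   [reduce mod 33135]
reciprocity: (10113/33135) = +1·(33135/10113) since 10113 mod 4 = 1, 33135 mod 4 = 3; sign now +1
(33135/10113) = (2796/10113)   [reduce mod 10113]
2796 = 2^2·699; (2/10113) = +1 since 10113 mod 8 = 1, so (2796/10113) = (+1)^2·(699/10113); sign now +1
reciprocity: (699/10113) = +1·(10113/699) since 699 mod 4 = 3, 10113 mod 4 = 1; sign now +1
(10113/699) = (327/699)   [reduce mod 699]
reciprocity: (327/699) = -1·(699/327) since 327 mod 4 = 3, 699 mod 4 = 3; sign now -1
(699/327) = (45/327)   [reduce mod 327]
reciprocity: (45/327) = +1·(327/45) since 45 mod 4 = 1, 327 mod 4 = 3; sign now -1
(327/45) = (12/45)   [reduce mod 45]
12 = 2^2·3; (2/45) = -1 since 45 mod 8 = 5, so (12/45) = (-1)^2·(3/45); sign now -1
reciprocity: (3/45) = +1·(45/3) since 3 mod 4 = 3, 45 mod 4 = 1; sign now -1
(45/3) = (0/3)   [reduce mod 3]
(0/3) = 0   [gcd(a, n) > 1]; final value = 0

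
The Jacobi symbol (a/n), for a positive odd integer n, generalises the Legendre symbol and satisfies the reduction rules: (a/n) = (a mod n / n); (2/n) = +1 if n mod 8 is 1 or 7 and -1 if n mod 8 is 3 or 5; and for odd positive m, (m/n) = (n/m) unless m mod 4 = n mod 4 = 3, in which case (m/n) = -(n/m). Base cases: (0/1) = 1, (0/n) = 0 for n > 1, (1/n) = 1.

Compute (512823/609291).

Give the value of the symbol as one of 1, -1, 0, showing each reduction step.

flip (512823/609291) -> (609291/512823): both odd, 512823 mod 4 = 3, 609291 mod 4 = 3, so the flip contributes -1; sign now -1
(609291/512823): 609291 mod 512823 = 96468, so (609291/512823) = (96468/512823)
factor out 2^2: 96468 = 2^2·24117; with 512823 mod 8 = 7, (2/512823) = +1; sign now -1; continue with (24117/512823)
flip (24117/512823) -> (512823/24117): both odd, 24117 mod 4 = 1, 512823 mod 4 = 3, so the flip contributes +1; sign now -1
(512823/24117): 512823 mod 24117 = 6366, so (512823/24117) = (6366/24117)
factor out 2^1: 6366 = 2^1·3183; with 24117 mod 8 = 5, (2/24117) = -1; sign now +1; continue with (3183/24117)
flip (3183/24117) -> (24117/3183): both odd, 3183 mod 4 = 3, 24117 mod 4 = 1, so the flip contributes +1; sign now +1
(24117/3183): 24117 mod 3183 = 1836, so (24117/3183) = (1836/3183)
factor out 2^2: 1836 = 2^2·459; with 3183 mod 8 = 7, (2/3183) = +1; sign now +1; continue with (459/3183)
flip (459/3183) -> (3183/459): both odd, 459 mod 4 = 3, 3183 mod 4 = 3, so the flip contributes -1; sign now -1
(3183/459): 3183 mod 459 = 429, so (3183/459) = (429/459)
flip (429/459) -> (459/429): both odd, 429 mod 4 = 1, 459 mod 4 = 3, so the flip contributes +1; sign now -1
(459/429): 459 mod 429 = 30, so (459/429) = (30/429)
factor out 2^1: 30 = 2^1·15; with 429 mod 8 = 5, (2/429) = -1; sign now +1; continue with (15/429)
flip (15/429) -> (429/15): both odd, 15 mod 4 = 3, 429 mod 4 = 1, so the flip contributes +1; sign now +1
(429/15): 429 mod 15 = 9, so (429/15) = (9/15)
flip (9/15) -> (15/9): both odd, 9 mod 4 = 1, 15 mod 4 = 3, so the flip contributes +1; sign now +1
(15/9): 15 mod 9 = 6, so (15/9) = (6/9)
factor out 2^1: 6 = 2^1·3; with 9 mod 8 = 1, (2/9) = +1; sign now +1; continue with (3/9)
flip (3/9) -> (9/3): both odd, 3 mod 4 = 3, 9 mod 4 = 1, so the flip contributes +1; sign now +1
(9/3): 9 mod 3 = 0, so (9/3) = (0/3)
reached (0/3); gcd(a, n) > 1, so (0/3) = 0 and the symbol is 0

0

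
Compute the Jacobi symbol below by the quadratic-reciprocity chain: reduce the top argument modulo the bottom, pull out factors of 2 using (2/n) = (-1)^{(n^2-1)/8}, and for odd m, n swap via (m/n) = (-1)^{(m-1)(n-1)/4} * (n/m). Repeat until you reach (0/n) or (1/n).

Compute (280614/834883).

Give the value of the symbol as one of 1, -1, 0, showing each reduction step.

-1

factor out 2^1: 280614 = 2^1·140307; with 834883 mod 8 = 3, (2/834883) = -1; sign now -1; continue with (140307/834883)
flip (140307/834883) -> (834883/140307): both odd, 140307 mod 4 = 3, 834883 mod 4 = 3, so the flip contributes -1; sign now +1
(834883/140307): 834883 mod 140307 = 133348, so (834883/140307) = (133348/140307)
factor out 2^2: 133348 = 2^2·33337; with 140307 mod 8 = 3, (2/140307) = -1; sign now +1; continue with (33337/140307)
flip (33337/140307) -> (140307/33337): both odd, 33337 mod 4 = 1, 140307 mod 4 = 3, so the flip contributes +1; sign now +1
(140307/33337): 140307 mod 33337 = 6959, so (140307/33337) = (6959/33337)
flip (6959/33337) -> (33337/6959): both odd, 6959 mod 4 = 3, 33337 mod 4 = 1, so the flip contributes +1; sign now +1
(33337/6959): 33337 mod 6959 = 5501, so (33337/6959) = (5501/6959)
flip (5501/6959) -> (6959/5501): both odd, 5501 mod 4 = 1, 6959 mod 4 = 3, so the flip contributes +1; sign now +1
(6959/5501): 6959 mod 5501 = 1458, so (6959/5501) = (1458/5501)
factor out 2^1: 1458 = 2^1·729; with 5501 mod 8 = 5, (2/5501) = -1; sign now -1; continue with (729/5501)
flip (729/5501) -> (5501/729): both odd, 729 mod 4 = 1, 5501 mod 4 = 1, so the flip contributes +1; sign now -1
(5501/729): 5501 mod 729 = 398, so (5501/729) = (398/729)
factor out 2^1: 398 = 2^1·199; with 729 mod 8 = 1, (2/729) = +1; sign now -1; continue with (199/729)
flip (199/729) -> (729/199): both odd, 199 mod 4 = 3, 729 mod 4 = 1, so the flip contributes +1; sign now -1
(729/199): 729 mod 199 = 132, so (729/199) = (132/199)
factor out 2^2: 132 = 2^2·33; with 199 mod 8 = 7, (2/199) = +1; sign now -1; continue with (33/199)
flip (33/199) -> (199/33): both odd, 33 mod 4 = 1, 199 mod 4 = 3, so the flip contributes +1; sign now -1
(199/33): 199 mod 33 = 1, so (199/33) = (1/33)
reached (1/33) = 1, so the symbol is -1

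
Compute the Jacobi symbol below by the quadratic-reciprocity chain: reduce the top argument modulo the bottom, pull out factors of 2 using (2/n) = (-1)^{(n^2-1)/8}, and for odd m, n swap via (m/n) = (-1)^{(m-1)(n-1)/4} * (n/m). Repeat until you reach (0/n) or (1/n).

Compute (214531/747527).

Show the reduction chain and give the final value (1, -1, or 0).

reciprocity: (214531/747527) = -1·(747527/214531) since 214531 mod 4 = 3, 747527 mod 4 = 3; sign now -1
(747527/214531) = (103934/214531)   [reduce mod 214531]
103934 = 2^1·51967; (2/214531) = -1 since 214531 mod 8 = 3, so (103934/214531) = (-1)^1·(51967/214531); sign now +1
reciprocity: (51967/214531) = -1·(214531/51967) since 51967 mod 4 = 3, 214531 mod 4 = 3; sign now -1
(214531/51967) = (6663/51967)   [reduce mod 51967]
reciprocity: (6663/51967) = -1·(51967/6663) since 6663 mod 4 = 3, 51967 mod 4 = 3; sign now +1
(51967/6663) = (5326/6663)   [reduce mod 6663]
5326 = 2^1·2663; (2/6663) = +1 since 6663 mod 8 = 7, so (5326/6663) = (+1)^1·(2663/6663); sign now +1
reciprocity: (2663/6663) = -1·(6663/2663) since 2663 mod 4 = 3, 6663 mod 4 = 3; sign now -1
(6663/2663) = (1337/2663)   [reduce mod 2663]
reciprocity: (1337/2663) = +1·(2663/1337) since 1337 mod 4 = 1, 2663 mod 4 = 3; sign now -1
(2663/1337) = (1326/1337)   [reduce mod 1337]
1326 = 2^1·663; (2/1337) = +1 since 1337 mod 8 = 1, so (1326/1337) = (+1)^1·(663/1337); sign now -1
reciprocity: (663/1337) = +1·(1337/663) since 663 mod 4 = 3, 1337 mod 4 = 1; sign now -1
(1337/663) = (11/663)   [reduce mod 663]
reciprocity: (11/663) = -1·(663/11) since 11 mod 4 = 3, 663 mod 4 = 3; sign now +1
(663/11) = (3/11)   [reduce mod 11]
reciprocity: (3/11) = -1·(11/3) since 3 mod 4 = 3, 11 mod 4 = 3; sign now -1
(11/3) = (2/3)   [reduce mod 3]
2 = 2^1·1; (2/3) = -1 since 3 mod 8 = 3, so (2/3) = (-1)^1·(1/3); sign now +1
(1/3) = 1; final value = sign = +1

1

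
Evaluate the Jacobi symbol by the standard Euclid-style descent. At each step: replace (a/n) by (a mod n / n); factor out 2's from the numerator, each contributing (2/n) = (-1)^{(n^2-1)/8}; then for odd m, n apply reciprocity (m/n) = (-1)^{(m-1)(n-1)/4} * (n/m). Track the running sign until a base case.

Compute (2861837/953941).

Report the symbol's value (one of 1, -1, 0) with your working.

-1

(2861837/953941) = (14/953941)   [reduce mod 953941]
14 = 2^1·7; (2/953941) = -1 since 953941 mod 8 = 5, so (14/953941) = (-1)^1·(7/953941); sign now -1
reciprocity: (7/953941) = +1·(953941/7) since 7 mod 4 = 3, 953941 mod 4 = 1; sign now -1
(953941/7) = (2/7)   [reduce mod 7]
2 = 2^1·1; (2/7) = +1 since 7 mod 8 = 7, so (2/7) = (+1)^1·(1/7); sign now -1
(1/7) = 1; final value = sign = -1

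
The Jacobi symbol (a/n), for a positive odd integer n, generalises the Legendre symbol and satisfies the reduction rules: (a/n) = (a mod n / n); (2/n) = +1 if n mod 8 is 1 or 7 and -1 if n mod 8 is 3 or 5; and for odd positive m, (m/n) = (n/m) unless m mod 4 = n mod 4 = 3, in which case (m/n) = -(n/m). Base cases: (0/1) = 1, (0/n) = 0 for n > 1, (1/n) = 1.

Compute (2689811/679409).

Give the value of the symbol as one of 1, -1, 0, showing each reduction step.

(2689811/679409) = (651584/679409)   [reduce mod 679409]
651584 = 2^6·10181; (2/679409) = +1 since 679409 mod 8 = 1, so (651584/679409) = (+1)^6·(10181/679409); sign now +1
reciprocity: (10181/679409) = +1·(679409/10181) since 10181 mod 4 = 1, 679409 mod 4 = 1; sign now +1
(679409/10181) = (7463/10181)   [reduce mod 10181]
reciprocity: (7463/10181) = +1·(10181/7463) since 7463 mod 4 = 3, 10181 mod 4 = 1; sign now +1
(10181/7463) = (2718/7463)   [reduce mod 7463]
2718 = 2^1·1359; (2/7463) = +1 since 7463 mod 8 = 7, so (2718/7463) = (+1)^1·(1359/7463); sign now +1
reciprocity: (1359/7463) = -1·(7463/1359) since 1359 mod 4 = 3, 7463 mod 4 = 3; sign now -1
(7463/1359) = (668/1359)   [reduce mod 1359]
668 = 2^2·167; (2/1359) = +1 since 1359 mod 8 = 7, so (668/1359) = (+1)^2·(167/1359); sign now -1
reciprocity: (167/1359) = -1·(1359/167) since 167 mod 4 = 3, 1359 mod 4 = 3; sign now +1
(1359/167) = (23/167)   [reduce mod 167]
reciprocity: (23/167) = -1·(167/23) since 23 mod 4 = 3, 167 mod 4 = 3; sign now -1
(167/23) = (6/23)   [reduce mod 23]
6 = 2^1·3; (2/23) = +1 since 23 mod 8 = 7, so (6/23) = (+1)^1·(3/23); sign now -1
reciprocity: (3/23) = -1·(23/3) since 3 mod 4 = 3, 23 mod 4 = 3; sign now +1
(23/3) = (2/3)   [reduce mod 3]
2 = 2^1·1; (2/3) = -1 since 3 mod 8 = 3, so (2/3) = (-1)^1·(1/3); sign now -1
(1/3) = 1; final value = sign = -1

-1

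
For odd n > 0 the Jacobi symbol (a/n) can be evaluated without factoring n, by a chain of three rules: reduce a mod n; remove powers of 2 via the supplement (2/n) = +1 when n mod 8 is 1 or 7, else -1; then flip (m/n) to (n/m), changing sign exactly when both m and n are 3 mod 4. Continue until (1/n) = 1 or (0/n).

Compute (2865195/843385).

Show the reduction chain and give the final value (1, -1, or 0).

0

(2865195/843385): 2865195 mod 843385 = 335040, so (2865195/843385) = (335040/843385)
factor out 2^6: 335040 = 2^6·5235; with 843385 mod 8 = 1, (2/843385) = +1; sign now +1; continue with (5235/843385)
flip (5235/843385) -> (843385/5235): both odd, 5235 mod 4 = 3, 843385 mod 4 = 1, so the flip contributes +1; sign now +1
(843385/5235): 843385 mod 5235 = 550, so (843385/5235) = (550/5235)
factor out 2^1: 550 = 2^1·275; with 5235 mod 8 = 3, (2/5235) = -1; sign now -1; continue with (275/5235)
flip (275/5235) -> (5235/275): both odd, 275 mod 4 = 3, 5235 mod 4 = 3, so the flip contributes -1; sign now +1
(5235/275): 5235 mod 275 = 10, so (5235/275) = (10/275)
factor out 2^1: 10 = 2^1·5; with 275 mod 8 = 3, (2/275) = -1; sign now -1; continue with (5/275)
flip (5/275) -> (275/5): both odd, 5 mod 4 = 1, 275 mod 4 = 3, so the flip contributes +1; sign now -1
(275/5): 275 mod 5 = 0, so (275/5) = (0/5)
reached (0/5); gcd(a, n) > 1, so (0/5) = 0 and the symbol is 0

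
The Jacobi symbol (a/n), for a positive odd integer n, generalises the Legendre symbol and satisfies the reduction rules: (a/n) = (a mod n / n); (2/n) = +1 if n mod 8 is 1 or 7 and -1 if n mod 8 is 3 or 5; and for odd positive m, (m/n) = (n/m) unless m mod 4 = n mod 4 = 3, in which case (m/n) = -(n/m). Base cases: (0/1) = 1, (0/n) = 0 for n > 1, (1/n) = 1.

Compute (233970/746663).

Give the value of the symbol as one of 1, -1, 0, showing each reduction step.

-1

233970 = 2^1·116985; (2/746663) = +1 since 746663 mod 8 = 7, so (233970/746663) = (+1)^1·(116985/746663); sign now +1
reciprocity: (116985/746663) = +1·(746663/116985) since 116985 mod 4 = 1, 746663 mod 4 = 3; sign now +1
(746663/116985) = (44753/116985)   [reduce mod 116985]
reciprocity: (44753/116985) = +1·(116985/44753) since 44753 mod 4 = 1, 116985 mod 4 = 1; sign now +1
(116985/44753) = (27479/44753)   [reduce mod 44753]
reciprocity: (27479/44753) = +1·(44753/27479) since 27479 mod 4 = 3, 44753 mod 4 = 1; sign now +1
(44753/27479) = (17274/27479)   [reduce mod 27479]
17274 = 2^1·8637; (2/27479) = +1 since 27479 mod 8 = 7, so (17274/27479) = (+1)^1·(8637/27479); sign now +1
reciprocity: (8637/27479) = +1·(27479/8637) since 8637 mod 4 = 1, 27479 mod 4 = 3; sign now +1
(27479/8637) = (1568/8637)   [reduce mod 8637]
1568 = 2^5·49; (2/8637) = -1 since 8637 mod 8 = 5, so (1568/8637) = (-1)^5·(49/8637); sign now -1
reciprocity: (49/8637) = +1·(8637/49) since 49 mod 4 = 1, 8637 mod 4 = 1; sign now -1
(8637/49) = (13/49)   [reduce mod 49]
reciprocity: (13/49) = +1·(49/13) since 13 mod 4 = 1, 49 mod 4 = 1; sign now -1
(49/13) = (10/13)   [reduce mod 13]
10 = 2^1·5; (2/13) = -1 since 13 mod 8 = 5, so (10/13) = (-1)^1·(5/13); sign now +1
reciprocity: (5/13) = +1·(13/5) since 5 mod 4 = 1, 13 mod 4 = 1; sign now +1
(13/5) = (3/5)   [reduce mod 5]
reciprocity: (3/5) = +1·(5/3) since 3 mod 4 = 3, 5 mod 4 = 1; sign now +1
(5/3) = (2/3)   [reduce mod 3]
2 = 2^1·1; (2/3) = -1 since 3 mod 8 = 3, so (2/3) = (-1)^1·(1/3); sign now -1
(1/3) = 1; final value = sign = -1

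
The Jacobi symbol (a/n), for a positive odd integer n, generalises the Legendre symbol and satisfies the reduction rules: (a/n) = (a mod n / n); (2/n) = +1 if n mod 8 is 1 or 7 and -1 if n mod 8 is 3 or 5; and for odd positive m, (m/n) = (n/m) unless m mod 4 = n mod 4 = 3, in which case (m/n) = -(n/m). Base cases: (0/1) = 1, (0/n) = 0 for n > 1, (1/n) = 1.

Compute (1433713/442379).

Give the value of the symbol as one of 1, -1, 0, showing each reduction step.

(1433713/442379) = (106576/442379)   [reduce mod 442379]
106576 = 2^4·6661; (2/442379) = -1 since 442379 mod 8 = 3, so (106576/442379) = (-1)^4·(6661/442379); sign now +1
reciprocity: (6661/442379) = +1·(442379/6661) since 6661 mod 4 = 1, 442379 mod 4 = 3; sign now +1
(442379/6661) = (2753/6661)   [reduce mod 6661]
reciprocity: (2753/6661) = +1·(6661/2753) since 2753 mod 4 = 1, 6661 mod 4 = 1; sign now +1
(6661/2753) = (1155/2753)   [reduce mod 2753]
reciprocity: (1155/2753) = +1·(2753/1155) since 1155 mod 4 = 3, 2753 mod 4 = 1; sign now +1
(2753/1155) = (443/1155)   [reduce mod 1155]
reciprocity: (443/1155) = -1·(1155/443) since 443 mod 4 = 3, 1155 mod 4 = 3; sign now -1
(1155/443) = (269/443)   [reduce mod 443]
reciprocity: (269/443) = +1·(443/269) since 269 mod 4 = 1, 443 mod 4 = 3; sign now -1
(443/269) = (174/269)   [reduce mod 269]
174 = 2^1·87; (2/269) = -1 since 269 mod 8 = 5, so (174/269) = (-1)^1·(87/269); sign now +1
reciprocity: (87/269) = +1·(269/87) since 87 mod 4 = 3, 269 mod 4 = 1; sign now +1
(269/87) = (8/87)   [reduce mod 87]
8 = 2^3·1; (2/87) = +1 since 87 mod 8 = 7, so (8/87) = (+1)^3·(1/87); sign now +1
(1/87) = 1; final value = sign = +1

1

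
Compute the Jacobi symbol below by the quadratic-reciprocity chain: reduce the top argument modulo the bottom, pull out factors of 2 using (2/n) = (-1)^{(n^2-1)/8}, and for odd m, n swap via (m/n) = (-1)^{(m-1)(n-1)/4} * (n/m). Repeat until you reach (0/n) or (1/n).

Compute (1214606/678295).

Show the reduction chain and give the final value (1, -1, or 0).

-1

(1214606/678295): 1214606 mod 678295 = 536311, so (1214606/678295) = (536311/678295)
flip (536311/678295) -> (678295/536311): both odd, 536311 mod 4 = 3, 678295 mod 4 = 3, so the flip contributes -1; sign now -1
(678295/536311): 678295 mod 536311 = 141984, so (678295/536311) = (141984/536311)
factor out 2^5: 141984 = 2^5·4437; with 536311 mod 8 = 7, (2/536311) = +1; sign now -1; continue with (4437/536311)
flip (4437/536311) -> (536311/4437): both odd, 4437 mod 4 = 1, 536311 mod 4 = 3, so the flip contributes +1; sign now -1
(536311/4437): 536311 mod 4437 = 3871, so (536311/4437) = (3871/4437)
flip (3871/4437) -> (4437/3871): both odd, 3871 mod 4 = 3, 4437 mod 4 = 1, so the flip contributes +1; sign now -1
(4437/3871): 4437 mod 3871 = 566, so (4437/3871) = (566/3871)
factor out 2^1: 566 = 2^1·283; with 3871 mod 8 = 7, (2/3871) = +1; sign now -1; continue with (283/3871)
flip (283/3871) -> (3871/283): both odd, 283 mod 4 = 3, 3871 mod 4 = 3, so the flip contributes -1; sign now +1
(3871/283): 3871 mod 283 = 192, so (3871/283) = (192/283)
factor out 2^6: 192 = 2^6·3; with 283 mod 8 = 3, (2/283) = -1; sign now +1; continue with (3/283)
flip (3/283) -> (283/3): both odd, 3 mod 4 = 3, 283 mod 4 = 3, so the flip contributes -1; sign now -1
(283/3): 283 mod 3 = 1, so (283/3) = (1/3)
reached (1/3) = 1, so the symbol is -1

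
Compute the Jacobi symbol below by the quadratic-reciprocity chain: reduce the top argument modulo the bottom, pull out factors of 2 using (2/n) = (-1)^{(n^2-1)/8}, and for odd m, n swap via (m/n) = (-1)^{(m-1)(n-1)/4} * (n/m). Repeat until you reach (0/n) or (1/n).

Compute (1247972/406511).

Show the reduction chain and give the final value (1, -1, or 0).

(1247972/406511): 1247972 mod 406511 = 28439, so (1247972/406511) = (28439/406511)
flip (28439/406511) -> (406511/28439): both odd, 28439 mod 4 = 3, 406511 mod 4 = 3, so the flip contributes -1; sign now -1
(406511/28439): 406511 mod 28439 = 8365, so (406511/28439) = (8365/28439)
flip (8365/28439) -> (28439/8365): both odd, 8365 mod 4 = 1, 28439 mod 4 = 3, so the flip contributes +1; sign now -1
(28439/8365): 28439 mod 8365 = 3344, so (28439/8365) = (3344/8365)
factor out 2^4: 3344 = 2^4·209; with 8365 mod 8 = 5, (2/8365) = -1; sign now -1; continue with (209/8365)
flip (209/8365) -> (8365/209): both odd, 209 mod 4 = 1, 8365 mod 4 = 1, so the flip contributes +1; sign now -1
(8365/209): 8365 mod 209 = 5, so (8365/209) = (5/209)
flip (5/209) -> (209/5): both odd, 5 mod 4 = 1, 209 mod 4 = 1, so the flip contributes +1; sign now -1
(209/5): 209 mod 5 = 4, so (209/5) = (4/5)
factor out 2^2: 4 = 2^2·1; with 5 mod 8 = 5, (2/5) = -1; sign now -1; continue with (1/5)
reached (1/5) = 1, so the symbol is -1

-1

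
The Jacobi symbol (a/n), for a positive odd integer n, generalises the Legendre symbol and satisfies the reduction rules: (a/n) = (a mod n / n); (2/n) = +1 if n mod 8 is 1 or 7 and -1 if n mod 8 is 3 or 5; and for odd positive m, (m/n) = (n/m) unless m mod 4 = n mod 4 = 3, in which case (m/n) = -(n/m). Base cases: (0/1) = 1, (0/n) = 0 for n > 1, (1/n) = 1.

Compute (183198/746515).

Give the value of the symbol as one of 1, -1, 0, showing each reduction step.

1

factor out 2^1: 183198 = 2^1·91599; with 746515 mod 8 = 3, (2/746515) = -1; sign now -1; continue with (91599/746515)
flip (91599/746515) -> (746515/91599): both odd, 91599 mod 4 = 3, 746515 mod 4 = 3, so the flip contributes -1; sign now +1
(746515/91599): 746515 mod 91599 = 13723, so (746515/91599) = (13723/91599)
flip (13723/91599) -> (91599/13723): both odd, 13723 mod 4 = 3, 91599 mod 4 = 3, so the flip contributes -1; sign now -1
(91599/13723): 91599 mod 13723 = 9261, so (91599/13723) = (9261/13723)
flip (9261/13723) -> (13723/9261): both odd, 9261 mod 4 = 1, 13723 mod 4 = 3, so the flip contributes +1; sign now -1
(13723/9261): 13723 mod 9261 = 4462, so (13723/9261) = (4462/9261)
factor out 2^1: 4462 = 2^1·2231; with 9261 mod 8 = 5, (2/9261) = -1; sign now +1; continue with (2231/9261)
flip (2231/9261) -> (9261/2231): both odd, 2231 mod 4 = 3, 9261 mod 4 = 1, so the flip contributes +1; sign now +1
(9261/2231): 9261 mod 2231 = 337, so (9261/2231) = (337/2231)
flip (337/2231) -> (2231/337): both odd, 337 mod 4 = 1, 2231 mod 4 = 3, so the flip contributes +1; sign now +1
(2231/337): 2231 mod 337 = 209, so (2231/337) = (209/337)
flip (209/337) -> (337/209): both odd, 209 mod 4 = 1, 337 mod 4 = 1, so the flip contributes +1; sign now +1
(337/209): 337 mod 209 = 128, so (337/209) = (128/209)
factor out 2^7: 128 = 2^7·1; with 209 mod 8 = 1, (2/209) = +1; sign now +1; continue with (1/209)
reached (1/209) = 1, so the symbol is +1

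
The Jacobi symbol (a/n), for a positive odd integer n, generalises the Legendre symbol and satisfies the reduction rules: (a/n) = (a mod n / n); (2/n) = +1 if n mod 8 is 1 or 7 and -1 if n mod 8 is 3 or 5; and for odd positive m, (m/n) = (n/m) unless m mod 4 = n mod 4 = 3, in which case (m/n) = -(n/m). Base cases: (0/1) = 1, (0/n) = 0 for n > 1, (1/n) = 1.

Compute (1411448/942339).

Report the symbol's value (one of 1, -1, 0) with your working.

1

(1411448/942339): 1411448 mod 942339 = 469109, so (1411448/942339) = (469109/942339)
flip (469109/942339) -> (942339/469109): both odd, 469109 mod 4 = 1, 942339 mod 4 = 3, so the flip contributes +1; sign now +1
(942339/469109): 942339 mod 469109 = 4121, so (942339/469109) = (4121/469109)
flip (4121/469109) -> (469109/4121): both odd, 4121 mod 4 = 1, 469109 mod 4 = 1, so the flip contributes +1; sign now +1
(469109/4121): 469109 mod 4121 = 3436, so (469109/4121) = (3436/4121)
factor out 2^2: 3436 = 2^2·859; with 4121 mod 8 = 1, (2/4121) = +1; sign now +1; continue with (859/4121)
flip (859/4121) -> (4121/859): both odd, 859 mod 4 = 3, 4121 mod 4 = 1, so the flip contributes +1; sign now +1
(4121/859): 4121 mod 859 = 685, so (4121/859) = (685/859)
flip (685/859) -> (859/685): both odd, 685 mod 4 = 1, 859 mod 4 = 3, so the flip contributes +1; sign now +1
(859/685): 859 mod 685 = 174, so (859/685) = (174/685)
factor out 2^1: 174 = 2^1·87; with 685 mod 8 = 5, (2/685) = -1; sign now -1; continue with (87/685)
flip (87/685) -> (685/87): both odd, 87 mod 4 = 3, 685 mod 4 = 1, so the flip contributes +1; sign now -1
(685/87): 685 mod 87 = 76, so (685/87) = (76/87)
factor out 2^2: 76 = 2^2·19; with 87 mod 8 = 7, (2/87) = +1; sign now -1; continue with (19/87)
flip (19/87) -> (87/19): both odd, 19 mod 4 = 3, 87 mod 4 = 3, so the flip contributes -1; sign now +1
(87/19): 87 mod 19 = 11, so (87/19) = (11/19)
flip (11/19) -> (19/11): both odd, 11 mod 4 = 3, 19 mod 4 = 3, so the flip contributes -1; sign now -1
(19/11): 19 mod 11 = 8, so (19/11) = (8/11)
factor out 2^3: 8 = 2^3·1; with 11 mod 8 = 3, (2/11) = -1; sign now +1; continue with (1/11)
reached (1/11) = 1, so the symbol is +1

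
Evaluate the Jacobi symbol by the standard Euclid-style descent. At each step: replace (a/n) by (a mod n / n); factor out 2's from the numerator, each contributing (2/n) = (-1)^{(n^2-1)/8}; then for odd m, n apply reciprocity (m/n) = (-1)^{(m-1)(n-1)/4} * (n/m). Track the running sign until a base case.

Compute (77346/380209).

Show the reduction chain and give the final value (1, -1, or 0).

1

77346 = 2^1·38673; (2/380209) = +1 since 380209 mod 8 = 1, so (77346/380209) = (+1)^1·(38673/380209); sign now +1
reciprocity: (38673/380209) = +1·(380209/38673) since 38673 mod 4 = 1, 380209 mod 4 = 1; sign now +1
(380209/38673) = (32152/38673)   [reduce mod 38673]
32152 = 2^3·4019; (2/38673) = +1 since 38673 mod 8 = 1, so (32152/38673) = (+1)^3·(4019/38673); sign now +1
reciprocity: (4019/38673) = +1·(38673/4019) since 4019 mod 4 = 3, 38673 mod 4 = 1; sign now +1
(38673/4019) = (2502/4019)   [reduce mod 4019]
2502 = 2^1·1251; (2/4019) = -1 since 4019 mod 8 = 3, so (2502/4019) = (-1)^1·(1251/4019); sign now -1
reciprocity: (1251/4019) = -1·(4019/1251) since 1251 mod 4 = 3, 4019 mod 4 = 3; sign now +1
(4019/1251) = (266/1251)   [reduce mod 1251]
266 = 2^1·133; (2/1251) = -1 since 1251 mod 8 = 3, so (266/1251) = (-1)^1·(133/1251); sign now -1
reciprocity: (133/1251) = +1·(1251/133) since 133 mod 4 = 1, 1251 mod 4 = 3; sign now -1
(1251/133) = (54/133)   [reduce mod 133]
54 = 2^1·27; (2/133) = -1 since 133 mod 8 = 5, so (54/133) = (-1)^1·(27/133); sign now +1
reciprocity: (27/133) = +1·(133/27) since 27 mod 4 = 3, 133 mod 4 = 1; sign now +1
(133/27) = (25/27)   [reduce mod 27]
reciprocity: (25/27) = +1·(27/25) since 25 mod 4 = 1, 27 mod 4 = 3; sign now +1
(27/25) = (2/25)   [reduce mod 25]
2 = 2^1·1; (2/25) = +1 since 25 mod 8 = 1, so (2/25) = (+1)^1·(1/25); sign now +1
(1/25) = 1; final value = sign = +1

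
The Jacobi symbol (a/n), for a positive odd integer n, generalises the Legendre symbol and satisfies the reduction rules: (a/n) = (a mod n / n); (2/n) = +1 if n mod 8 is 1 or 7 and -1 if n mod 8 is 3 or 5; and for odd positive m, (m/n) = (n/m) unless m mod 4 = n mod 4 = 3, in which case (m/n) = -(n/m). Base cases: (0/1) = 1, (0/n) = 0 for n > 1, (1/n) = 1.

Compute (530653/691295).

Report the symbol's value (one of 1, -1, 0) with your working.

1

flip (530653/691295) -> (691295/530653): both odd, 530653 mod 4 = 1, 691295 mod 4 = 3, so the flip contributes +1; sign now +1
(691295/530653): 691295 mod 530653 = 160642, so (691295/530653) = (160642/530653)
factor out 2^1: 160642 = 2^1·80321; with 530653 mod 8 = 5, (2/530653) = -1; sign now -1; continue with (80321/530653)
flip (80321/530653) -> (530653/80321): both odd, 80321 mod 4 = 1, 530653 mod 4 = 1, so the flip contributes +1; sign now -1
(530653/80321): 530653 mod 80321 = 48727, so (530653/80321) = (48727/80321)
flip (48727/80321) -> (80321/48727): both odd, 48727 mod 4 = 3, 80321 mod 4 = 1, so the flip contributes +1; sign now -1
(80321/48727): 80321 mod 48727 = 31594, so (80321/48727) = (31594/48727)
factor out 2^1: 31594 = 2^1·15797; with 48727 mod 8 = 7, (2/48727) = +1; sign now -1; continue with (15797/48727)
flip (15797/48727) -> (48727/15797): both odd, 15797 mod 4 = 1, 48727 mod 4 = 3, so the flip contributes +1; sign now -1
(48727/15797): 48727 mod 15797 = 1336, so (48727/15797) = (1336/15797)
factor out 2^3: 1336 = 2^3·167; with 15797 mod 8 = 5, (2/15797) = -1; sign now +1; continue with (167/15797)
flip (167/15797) -> (15797/167): both odd, 167 mod 4 = 3, 15797 mod 4 = 1, so the flip contributes +1; sign now +1
(15797/167): 15797 mod 167 = 99, so (15797/167) = (99/167)
flip (99/167) -> (167/99): both odd, 99 mod 4 = 3, 167 mod 4 = 3, so the flip contributes -1; sign now -1
(167/99): 167 mod 99 = 68, so (167/99) = (68/99)
factor out 2^2: 68 = 2^2·17; with 99 mod 8 = 3, (2/99) = -1; sign now -1; continue with (17/99)
flip (17/99) -> (99/17): both odd, 17 mod 4 = 1, 99 mod 4 = 3, so the flip contributes +1; sign now -1
(99/17): 99 mod 17 = 14, so (99/17) = (14/17)
factor out 2^1: 14 = 2^1·7; with 17 mod 8 = 1, (2/17) = +1; sign now -1; continue with (7/17)
flip (7/17) -> (17/7): both odd, 7 mod 4 = 3, 17 mod 4 = 1, so the flip contributes +1; sign now -1
(17/7): 17 mod 7 = 3, so (17/7) = (3/7)
flip (3/7) -> (7/3): both odd, 3 mod 4 = 3, 7 mod 4 = 3, so the flip contributes -1; sign now +1
(7/3): 7 mod 3 = 1, so (7/3) = (1/3)
reached (1/3) = 1, so the symbol is +1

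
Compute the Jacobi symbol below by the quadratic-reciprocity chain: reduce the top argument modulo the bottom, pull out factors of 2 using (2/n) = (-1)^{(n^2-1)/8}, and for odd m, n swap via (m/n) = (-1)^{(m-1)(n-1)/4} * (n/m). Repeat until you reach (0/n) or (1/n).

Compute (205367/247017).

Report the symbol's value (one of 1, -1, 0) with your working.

-1

flip (205367/247017) -> (247017/205367): both odd, 205367 mod 4 = 3, 247017 mod 4 = 1, so the flip contributes +1; sign now +1
(247017/205367): 247017 mod 205367 = 41650, so (247017/205367) = (41650/205367)
factor out 2^1: 41650 = 2^1·20825; with 205367 mod 8 = 7, (2/205367) = +1; sign now +1; continue with (20825/205367)
flip (20825/205367) -> (205367/20825): both odd, 20825 mod 4 = 1, 205367 mod 4 = 3, so the flip contributes +1; sign now +1
(205367/20825): 205367 mod 20825 = 17942, so (205367/20825) = (17942/20825)
factor out 2^1: 17942 = 2^1·8971; with 20825 mod 8 = 1, (2/20825) = +1; sign now +1; continue with (8971/20825)
flip (8971/20825) -> (20825/8971): both odd, 8971 mod 4 = 3, 20825 mod 4 = 1, so the flip contributes +1; sign now +1
(20825/8971): 20825 mod 8971 = 2883, so (20825/8971) = (2883/8971)
flip (2883/8971) -> (8971/2883): both odd, 2883 mod 4 = 3, 8971 mod 4 = 3, so the flip contributes -1; sign now -1
(8971/2883): 8971 mod 2883 = 322, so (8971/2883) = (322/2883)
factor out 2^1: 322 = 2^1·161; with 2883 mod 8 = 3, (2/2883) = -1; sign now +1; continue with (161/2883)
flip (161/2883) -> (2883/161): both odd, 161 mod 4 = 1, 2883 mod 4 = 3, so the flip contributes +1; sign now +1
(2883/161): 2883 mod 161 = 146, so (2883/161) = (146/161)
factor out 2^1: 146 = 2^1·73; with 161 mod 8 = 1, (2/161) = +1; sign now +1; continue with (73/161)
flip (73/161) -> (161/73): both odd, 73 mod 4 = 1, 161 mod 4 = 1, so the flip contributes +1; sign now +1
(161/73): 161 mod 73 = 15, so (161/73) = (15/73)
flip (15/73) -> (73/15): both odd, 15 mod 4 = 3, 73 mod 4 = 1, so the flip contributes +1; sign now +1
(73/15): 73 mod 15 = 13, so (73/15) = (13/15)
flip (13/15) -> (15/13): both odd, 13 mod 4 = 1, 15 mod 4 = 3, so the flip contributes +1; sign now +1
(15/13): 15 mod 13 = 2, so (15/13) = (2/13)
factor out 2^1: 2 = 2^1·1; with 13 mod 8 = 5, (2/13) = -1; sign now -1; continue with (1/13)
reached (1/13) = 1, so the symbol is -1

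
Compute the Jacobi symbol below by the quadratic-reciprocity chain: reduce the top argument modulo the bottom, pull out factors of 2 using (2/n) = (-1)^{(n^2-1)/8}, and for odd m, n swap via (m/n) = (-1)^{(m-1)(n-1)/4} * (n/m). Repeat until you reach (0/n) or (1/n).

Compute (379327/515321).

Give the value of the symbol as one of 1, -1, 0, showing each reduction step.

1

flip (379327/515321) -> (515321/379327): both odd, 379327 mod 4 = 3, 515321 mod 4 = 1, so the flip contributes +1; sign now +1
(515321/379327): 515321 mod 379327 = 135994, so (515321/379327) = (135994/379327)
factor out 2^1: 135994 = 2^1·67997; with 379327 mod 8 = 7, (2/379327) = +1; sign now +1; continue with (67997/379327)
flip (67997/379327) -> (379327/67997): both odd, 67997 mod 4 = 1, 379327 mod 4 = 3, so the flip contributes +1; sign now +1
(379327/67997): 379327 mod 67997 = 39342, so (379327/67997) = (39342/67997)
factor out 2^1: 39342 = 2^1·19671; with 67997 mod 8 = 5, (2/67997) = -1; sign now -1; continue with (19671/67997)
flip (19671/67997) -> (67997/19671): both odd, 19671 mod 4 = 3, 67997 mod 4 = 1, so the flip contributes +1; sign now -1
(67997/19671): 67997 mod 19671 = 8984, so (67997/19671) = (8984/19671)
factor out 2^3: 8984 = 2^3·1123; with 19671 mod 8 = 7, (2/19671) = +1; sign now -1; continue with (1123/19671)
flip (1123/19671) -> (19671/1123): both odd, 1123 mod 4 = 3, 19671 mod 4 = 3, so the flip contributes -1; sign now +1
(19671/1123): 19671 mod 1123 = 580, so (19671/1123) = (580/1123)
factor out 2^2: 580 = 2^2·145; with 1123 mod 8 = 3, (2/1123) = -1; sign now +1; continue with (145/1123)
flip (145/1123) -> (1123/145): both odd, 145 mod 4 = 1, 1123 mod 4 = 3, so the flip contributes +1; sign now +1
(1123/145): 1123 mod 145 = 108, so (1123/145) = (108/145)
factor out 2^2: 108 = 2^2·27; with 145 mod 8 = 1, (2/145) = +1; sign now +1; continue with (27/145)
flip (27/145) -> (145/27): both odd, 27 mod 4 = 3, 145 mod 4 = 1, so the flip contributes +1; sign now +1
(145/27): 145 mod 27 = 10, so (145/27) = (10/27)
factor out 2^1: 10 = 2^1·5; with 27 mod 8 = 3, (2/27) = -1; sign now -1; continue with (5/27)
flip (5/27) -> (27/5): both odd, 5 mod 4 = 1, 27 mod 4 = 3, so the flip contributes +1; sign now -1
(27/5): 27 mod 5 = 2, so (27/5) = (2/5)
factor out 2^1: 2 = 2^1·1; with 5 mod 8 = 5, (2/5) = -1; sign now +1; continue with (1/5)
reached (1/5) = 1, so the symbol is +1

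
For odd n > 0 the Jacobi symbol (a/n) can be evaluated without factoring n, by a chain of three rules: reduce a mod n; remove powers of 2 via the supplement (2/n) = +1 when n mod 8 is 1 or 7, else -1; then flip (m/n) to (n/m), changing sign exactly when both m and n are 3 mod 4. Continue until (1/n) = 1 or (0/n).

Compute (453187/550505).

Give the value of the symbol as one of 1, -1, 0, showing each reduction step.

-1

reciprocity: (453187/550505) = +1·(550505/453187) since 453187 mod 4 = 3, 550505 mod 4 = 1; sign now +1
(550505/453187) = (97318/453187)   [reduce mod 453187]
97318 = 2^1·48659; (2/453187) = -1 since 453187 mod 8 = 3, so (97318/453187) = (-1)^1·(48659/453187); sign now -1
reciprocity: (48659/453187) = -1·(453187/48659) since 48659 mod 4 = 3, 453187 mod 4 = 3; sign now +1
(453187/48659) = (15256/48659)   [reduce mod 48659]
15256 = 2^3·1907; (2/48659) = -1 since 48659 mod 8 = 3, so (15256/48659) = (-1)^3·(1907/48659); sign now -1
reciprocity: (1907/48659) = -1·(48659/1907) since 1907 mod 4 = 3, 48659 mod 4 = 3; sign now +1
(48659/1907) = (984/1907)   [reduce mod 1907]
984 = 2^3·123; (2/1907) = -1 since 1907 mod 8 = 3, so (984/1907) = (-1)^3·(123/1907); sign now -1
reciprocity: (123/1907) = -1·(1907/123) since 123 mod 4 = 3, 1907 mod 4 = 3; sign now +1
(1907/123) = (62/123)   [reduce mod 123]
62 = 2^1·31; (2/123) = -1 since 123 mod 8 = 3, so (62/123) = (-1)^1·(31/123); sign now -1
reciprocity: (31/123) = -1·(123/31) since 31 mod 4 = 3, 123 mod 4 = 3; sign now +1
(123/31) = (30/31)   [reduce mod 31]
30 = 2^1·15; (2/31) = +1 since 31 mod 8 = 7, so (30/31) = (+1)^1·(15/31); sign now +1
reciprocity: (15/31) = -1·(31/15) since 15 mod 4 = 3, 31 mod 4 = 3; sign now -1
(31/15) = (1/15)   [reduce mod 15]
(1/15) = 1; final value = sign = -1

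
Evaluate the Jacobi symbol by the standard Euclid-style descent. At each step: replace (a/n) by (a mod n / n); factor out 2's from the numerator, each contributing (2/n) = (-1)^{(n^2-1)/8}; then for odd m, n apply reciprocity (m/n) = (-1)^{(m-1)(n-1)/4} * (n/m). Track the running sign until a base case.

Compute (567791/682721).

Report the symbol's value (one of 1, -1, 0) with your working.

reciprocity: (567791/682721) = +1·(682721/567791) since 567791 mod 4 = 3, 682721 mod 4 = 1; sign now +1
(682721/567791) = (114930/567791)   [reduce mod 567791]
114930 = 2^1·57465; (2/567791) = +1 since 567791 mod 8 = 7, so (114930/567791) = (+1)^1·(57465/567791); sign now +1
reciprocity: (57465/567791) = +1·(567791/57465) since 57465 mod 4 = 1, 567791 mod 4 = 3; sign now +1
(567791/57465) = (50606/57465)   [reduce mod 57465]
50606 = 2^1·25303; (2/57465) = +1 since 57465 mod 8 = 1, so (50606/57465) = (+1)^1·(25303/57465); sign now +1
reciprocity: (25303/57465) = +1·(57465/25303) since 25303 mod 4 = 3, 57465 mod 4 = 1; sign now +1
(57465/25303) = (6859/25303)   [reduce mod 25303]
reciprocity: (6859/25303) = -1·(25303/6859) since 6859 mod 4 = 3, 25303 mod 4 = 3; sign now -1
(25303/6859) = (4726/6859)   [reduce mod 6859]
4726 = 2^1·2363; (2/6859) = -1 since 6859 mod 8 = 3, so (4726/6859) = (-1)^1·(2363/6859); sign now +1
reciprocity: (2363/6859) = -1·(6859/2363) since 2363 mod 4 = 3, 6859 mod 4 = 3; sign now -1
(6859/2363) = (2133/2363)   [reduce mod 2363]
reciprocity: (2133/2363) = +1·(2363/2133) since 2133 mod 4 = 1, 2363 mod 4 = 3; sign now -1
(2363/2133) = (230/2133)   [reduce mod 2133]
230 = 2^1·115; (2/2133) = -1 since 2133 mod 8 = 5, so (230/2133) = (-1)^1·(115/2133); sign now +1
reciprocity: (115/2133) = +1·(2133/115) since 115 mod 4 = 3, 2133 mod 4 = 1; sign now +1
(2133/115) = (63/115)   [reduce mod 115]
reciprocity: (63/115) = -1·(115/63) since 63 mod 4 = 3, 115 mod 4 = 3; sign now -1
(115/63) = (52/63)   [reduce mod 63]
52 = 2^2·13; (2/63) = +1 since 63 mod 8 = 7, so (52/63) = (+1)^2·(13/63); sign now -1
reciprocity: (13/63) = +1·(63/13) since 13 mod 4 = 1, 63 mod 4 = 3; sign now -1
(63/13) = (11/13)   [reduce mod 13]
reciprocity: (11/13) = +1·(13/11) since 11 mod 4 = 3, 13 mod 4 = 1; sign now -1
(13/11) = (2/11)   [reduce mod 11]
2 = 2^1·1; (2/11) = -1 since 11 mod 8 = 3, so (2/11) = (-1)^1·(1/11); sign now +1
(1/11) = 1; final value = sign = +1

1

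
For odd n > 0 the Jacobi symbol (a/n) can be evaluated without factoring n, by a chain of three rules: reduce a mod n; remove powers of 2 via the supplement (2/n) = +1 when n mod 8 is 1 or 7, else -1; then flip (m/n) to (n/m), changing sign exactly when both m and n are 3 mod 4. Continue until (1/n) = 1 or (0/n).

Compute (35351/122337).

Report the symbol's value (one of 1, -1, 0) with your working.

flip (35351/122337) -> (122337/35351): both odd, 35351 mod 4 = 3, 122337 mod 4 = 1, so the flip contributes +1; sign now +1
(122337/35351): 122337 mod 35351 = 16284, so (122337/35351) = (16284/35351)
factor out 2^2: 16284 = 2^2·4071; with 35351 mod 8 = 7, (2/35351) = +1; sign now +1; continue with (4071/35351)
flip (4071/35351) -> (35351/4071): both odd, 4071 mod 4 = 3, 35351 mod 4 = 3, so the flip contributes -1; sign now -1
(35351/4071): 35351 mod 4071 = 2783, so (35351/4071) = (2783/4071)
flip (2783/4071) -> (4071/2783): both odd, 2783 mod 4 = 3, 4071 mod 4 = 3, so the flip contributes -1; sign now +1
(4071/2783): 4071 mod 2783 = 1288, so (4071/2783) = (1288/2783)
factor out 2^3: 1288 = 2^3·161; with 2783 mod 8 = 7, (2/2783) = +1; sign now +1; continue with (161/2783)
flip (161/2783) -> (2783/161): both odd, 161 mod 4 = 1, 2783 mod 4 = 3, so the flip contributes +1; sign now +1
(2783/161): 2783 mod 161 = 46, so (2783/161) = (46/161)
factor out 2^1: 46 = 2^1·23; with 161 mod 8 = 1, (2/161) = +1; sign now +1; continue with (23/161)
flip (23/161) -> (161/23): both odd, 23 mod 4 = 3, 161 mod 4 = 1, so the flip contributes +1; sign now +1
(161/23): 161 mod 23 = 0, so (161/23) = (0/23)
reached (0/23); gcd(a, n) > 1, so (0/23) = 0 and the symbol is 0

0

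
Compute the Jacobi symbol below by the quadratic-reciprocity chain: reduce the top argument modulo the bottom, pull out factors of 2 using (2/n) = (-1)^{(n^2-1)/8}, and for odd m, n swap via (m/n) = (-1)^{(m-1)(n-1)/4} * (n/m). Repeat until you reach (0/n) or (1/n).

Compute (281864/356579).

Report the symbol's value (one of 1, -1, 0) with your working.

factor out 2^3: 281864 = 2^3·35233; with 356579 mod 8 = 3, (2/356579) = -1; sign now -1; continue with (35233/356579)
flip (35233/356579) -> (356579/35233): both odd, 35233 mod 4 = 1, 356579 mod 4 = 3, so the flip contributes +1; sign now -1
(356579/35233): 356579 mod 35233 = 4249, so (356579/35233) = (4249/35233)
flip (4249/35233) -> (35233/4249): both odd, 4249 mod 4 = 1, 35233 mod 4 = 1, so the flip contributes +1; sign now -1
(35233/4249): 35233 mod 4249 = 1241, so (35233/4249) = (1241/4249)
flip (1241/4249) -> (4249/1241): both odd, 1241 mod 4 = 1, 4249 mod 4 = 1, so the flip contributes +1; sign now -1
(4249/1241): 4249 mod 1241 = 526, so (4249/1241) = (526/1241)
factor out 2^1: 526 = 2^1·263; with 1241 mod 8 = 1, (2/1241) = +1; sign now -1; continue with (263/1241)
flip (263/1241) -> (1241/263): both odd, 263 mod 4 = 3, 1241 mod 4 = 1, so the flip contributes +1; sign now -1
(1241/263): 1241 mod 263 = 189, so (1241/263) = (189/263)
flip (189/263) -> (263/189): both odd, 189 mod 4 = 1, 263 mod 4 = 3, so the flip contributes +1; sign now -1
(263/189): 263 mod 189 = 74, so (263/189) = (74/189)
factor out 2^1: 74 = 2^1·37; with 189 mod 8 = 5, (2/189) = -1; sign now +1; continue with (37/189)
flip (37/189) -> (189/37): both odd, 37 mod 4 = 1, 189 mod 4 = 1, so the flip contributes +1; sign now +1
(189/37): 189 mod 37 = 4, so (189/37) = (4/37)
factor out 2^2: 4 = 2^2·1; with 37 mod 8 = 5, (2/37) = -1; sign now +1; continue with (1/37)
reached (1/37) = 1, so the symbol is +1

1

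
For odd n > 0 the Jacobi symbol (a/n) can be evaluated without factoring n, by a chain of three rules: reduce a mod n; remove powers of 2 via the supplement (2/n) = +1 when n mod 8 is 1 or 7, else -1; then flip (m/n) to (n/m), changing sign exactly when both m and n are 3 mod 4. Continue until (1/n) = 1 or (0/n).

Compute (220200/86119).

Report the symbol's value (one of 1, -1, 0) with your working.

-1

(220200/86119) = (47962/86119)   [reduce mod 86119]
47962 = 2^1·23981; (2/86119) = +1 since 86119 mod 8 = 7, so (47962/86119) = (+1)^1·(23981/86119); sign now +1
reciprocity: (23981/86119) = +1·(86119/23981) since 23981 mod 4 = 1, 86119 mod 4 = 3; sign now +1
(86119/23981) = (14176/23981)   [reduce mod 23981]
14176 = 2^5·443; (2/23981) = -1 since 23981 mod 8 = 5, so (14176/23981) = (-1)^5·(443/23981); sign now -1
reciprocity: (443/23981) = +1·(23981/443) since 443 mod 4 = 3, 23981 mod 4 = 1; sign now -1
(23981/443) = (59/443)   [reduce mod 443]
reciprocity: (59/443) = -1·(443/59) since 59 mod 4 = 3, 443 mod 4 = 3; sign now +1
(443/59) = (30/59)   [reduce mod 59]
30 = 2^1·15; (2/59) = -1 since 59 mod 8 = 3, so (30/59) = (-1)^1·(15/59); sign now -1
reciprocity: (15/59) = -1·(59/15) since 15 mod 4 = 3, 59 mod 4 = 3; sign now +1
(59/15) = (14/15)   [reduce mod 15]
14 = 2^1·7; (2/15) = +1 since 15 mod 8 = 7, so (14/15) = (+1)^1·(7/15); sign now +1
reciprocity: (7/15) = -1·(15/7) since 7 mod 4 = 3, 15 mod 4 = 3; sign now -1
(15/7) = (1/7)   [reduce mod 7]
(1/7) = 1; final value = sign = -1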